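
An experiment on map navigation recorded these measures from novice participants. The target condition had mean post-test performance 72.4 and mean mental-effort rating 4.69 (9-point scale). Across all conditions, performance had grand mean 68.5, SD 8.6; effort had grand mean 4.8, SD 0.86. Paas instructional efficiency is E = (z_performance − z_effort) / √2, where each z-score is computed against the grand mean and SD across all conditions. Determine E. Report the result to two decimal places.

0.41

z_performance = (72.4 − 68.5) / 8.6 = 3.9000 / 8.6 = 0.4535.
z_effort = (4.69 − 4.8) / 0.86 = -0.1100 / 0.86 = -0.1279.
z_P − z_E = 0.4535 − (-0.1279) = 0.5814.
E = 0.5814 / √2 = 0.5814 / 1.41421 = 0.4111 ≈ 0.41.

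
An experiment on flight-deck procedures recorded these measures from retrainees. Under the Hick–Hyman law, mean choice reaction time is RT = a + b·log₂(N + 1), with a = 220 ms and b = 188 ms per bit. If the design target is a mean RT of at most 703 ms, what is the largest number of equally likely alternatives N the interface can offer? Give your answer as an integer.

Set 220 + 188·log₂(N + 1) ≤ 703.
log₂(N + 1) ≤ (703 − 220) / 188 = 2.5691.
N + 1 ≤ 2^2.5691 = 5.9344.
N ≤ 4.9344, so the largest integer N is 4.

4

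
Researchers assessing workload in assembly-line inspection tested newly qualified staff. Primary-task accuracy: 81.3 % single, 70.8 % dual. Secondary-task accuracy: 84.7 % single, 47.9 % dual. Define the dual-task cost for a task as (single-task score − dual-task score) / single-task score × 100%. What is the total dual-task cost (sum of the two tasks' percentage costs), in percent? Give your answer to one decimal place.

Primary cost = (81.3 − 70.8) / 81.3 × 100% = 12.9151%.
Secondary cost = (84.7 − 47.9) / 84.7 × 100% = 43.4475%.
Total = 12.9151% + 43.4475% = 56.3626% ≈ 56.4%.

56.4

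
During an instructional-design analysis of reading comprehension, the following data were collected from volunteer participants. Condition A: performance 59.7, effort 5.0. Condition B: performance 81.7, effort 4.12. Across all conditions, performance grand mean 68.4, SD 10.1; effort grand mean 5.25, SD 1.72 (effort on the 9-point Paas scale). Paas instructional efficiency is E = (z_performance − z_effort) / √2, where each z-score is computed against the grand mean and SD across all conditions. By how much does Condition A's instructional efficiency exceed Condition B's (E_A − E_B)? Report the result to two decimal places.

Condition A: z_P = (59.7 − 68.4)/10.1 = -0.8614; z_E = (5.0 − 5.25)/1.72 = -0.1453; E_A = (-0.8614 − (-0.1453))/√2 = -0.5064.
Condition B: z_P = (81.7 − 68.4)/10.1 = 1.3168; z_E = (4.12 − 5.25)/1.72 = -0.6570; E_B = (1.3168 − (-0.6570))/√2 = 1.3957.
E_A − E_B = -0.5064 − 1.3957 = -1.9021 ≈ -1.90.

-1.90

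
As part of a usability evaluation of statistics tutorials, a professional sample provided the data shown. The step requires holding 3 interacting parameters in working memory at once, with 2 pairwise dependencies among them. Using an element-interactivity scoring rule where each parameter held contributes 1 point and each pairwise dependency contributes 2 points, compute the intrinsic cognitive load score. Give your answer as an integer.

7

Element contribution: 3 × 1 = 3.
Interaction contribution: 2 × 2 = 4.
Intrinsic load = 3 + 4 = 7.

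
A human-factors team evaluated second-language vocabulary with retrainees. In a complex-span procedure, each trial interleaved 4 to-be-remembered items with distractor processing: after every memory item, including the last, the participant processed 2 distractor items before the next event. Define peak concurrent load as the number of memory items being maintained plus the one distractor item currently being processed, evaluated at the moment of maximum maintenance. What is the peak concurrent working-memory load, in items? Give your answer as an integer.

Maintenance is greatest during the distractor(s) after memory item 4: all 4 memory items are being held.
One distractor item is concurrently being processed.
Peak concurrent load = 4 + 1 = 5 items.

5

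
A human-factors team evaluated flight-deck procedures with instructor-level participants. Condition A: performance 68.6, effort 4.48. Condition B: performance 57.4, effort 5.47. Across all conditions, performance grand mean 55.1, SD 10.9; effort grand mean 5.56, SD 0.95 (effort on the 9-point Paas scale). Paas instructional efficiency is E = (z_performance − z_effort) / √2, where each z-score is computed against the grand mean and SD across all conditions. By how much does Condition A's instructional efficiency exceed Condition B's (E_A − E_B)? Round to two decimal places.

1.46

Condition A: z_P = (68.6 − 55.1)/10.9 = 1.2385; z_E = (4.48 − 5.56)/0.95 = -1.1368; E_A = (1.2385 − (-1.1368))/√2 = 1.6796.
Condition B: z_P = (57.4 − 55.1)/10.9 = 0.2110; z_E = (5.47 − 5.56)/0.95 = -0.0947; E_B = (0.2110 − (-0.0947))/√2 = 0.2162.
E_A − E_B = 1.6796 − 0.2162 = 1.4634 ≈ 1.46.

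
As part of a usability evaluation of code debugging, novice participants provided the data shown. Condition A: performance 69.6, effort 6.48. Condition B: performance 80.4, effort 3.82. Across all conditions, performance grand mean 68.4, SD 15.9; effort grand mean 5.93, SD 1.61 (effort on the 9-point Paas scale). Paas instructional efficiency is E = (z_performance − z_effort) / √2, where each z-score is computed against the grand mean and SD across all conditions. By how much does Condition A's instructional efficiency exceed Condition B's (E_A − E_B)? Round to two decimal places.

Condition A: z_P = (69.6 − 68.4)/15.9 = 0.0755; z_E = (6.48 − 5.93)/1.61 = 0.3416; E_A = (0.0755 − 0.3416)/√2 = -0.1882.
Condition B: z_P = (80.4 − 68.4)/15.9 = 0.7547; z_E = (3.82 − 5.93)/1.61 = -1.3106; E_B = (0.7547 − (-1.3106))/√2 = 1.4604.
E_A − E_B = -0.1882 − 1.4604 = -1.6486 ≈ -1.65.

-1.65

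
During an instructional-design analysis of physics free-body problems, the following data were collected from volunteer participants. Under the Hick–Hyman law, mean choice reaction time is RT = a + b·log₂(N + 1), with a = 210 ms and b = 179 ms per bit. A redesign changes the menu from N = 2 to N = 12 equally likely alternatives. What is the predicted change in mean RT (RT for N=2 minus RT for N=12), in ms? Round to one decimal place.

RT(2) = 210 + 179·log₂(3) = 210 + 179·1.5850 = 493.7150 ms.
RT(12) = 210 + 179·log₂(13) = 210 + 179·3.7004 = 872.3716 ms.
Difference = 493.7150 − 872.3716 = -378.6566 ≈ -378.7 ms.

-378.7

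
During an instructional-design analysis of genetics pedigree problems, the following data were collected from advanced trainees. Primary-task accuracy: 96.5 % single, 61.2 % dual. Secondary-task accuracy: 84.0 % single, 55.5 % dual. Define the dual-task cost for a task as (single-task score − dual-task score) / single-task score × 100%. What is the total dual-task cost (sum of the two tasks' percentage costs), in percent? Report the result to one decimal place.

Primary cost = (96.5 − 61.2) / 96.5 × 100% = 36.5803%.
Secondary cost = (84.0 − 55.5) / 84.0 × 100% = 33.9286%.
Total = 36.5803% + 33.9286% = 70.5089% ≈ 70.5%.

70.5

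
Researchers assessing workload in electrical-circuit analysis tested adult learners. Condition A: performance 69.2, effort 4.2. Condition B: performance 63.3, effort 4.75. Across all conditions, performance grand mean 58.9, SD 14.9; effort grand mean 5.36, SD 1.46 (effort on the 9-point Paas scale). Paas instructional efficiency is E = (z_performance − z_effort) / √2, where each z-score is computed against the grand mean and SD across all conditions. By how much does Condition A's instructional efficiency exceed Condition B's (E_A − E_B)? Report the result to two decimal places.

0.55

Condition A: z_P = (69.2 − 58.9)/14.9 = 0.6913; z_E = (4.2 − 5.36)/1.46 = -0.7945; E_A = (0.6913 − (-0.7945))/√2 = 1.0506.
Condition B: z_P = (63.3 − 58.9)/14.9 = 0.2953; z_E = (4.75 − 5.36)/1.46 = -0.4178; E_B = (0.2953 − (-0.4178))/√2 = 0.5042.
E_A − E_B = 1.0506 − 0.5042 = 0.5464 ≈ 0.55.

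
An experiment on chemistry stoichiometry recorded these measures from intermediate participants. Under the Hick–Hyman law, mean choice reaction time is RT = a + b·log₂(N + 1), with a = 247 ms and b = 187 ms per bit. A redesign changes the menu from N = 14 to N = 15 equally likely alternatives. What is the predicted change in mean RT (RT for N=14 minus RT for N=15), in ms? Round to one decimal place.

-17.4

RT(14) = 247 + 187·log₂(15) = 247 + 187·3.9069 = 977.5903 ms.
RT(15) = 247 + 187·log₂(16) = 247 + 187·4.0000 = 995.0000 ms.
Difference = 977.5903 − 995.0000 = -17.4097 ≈ -17.4 ms.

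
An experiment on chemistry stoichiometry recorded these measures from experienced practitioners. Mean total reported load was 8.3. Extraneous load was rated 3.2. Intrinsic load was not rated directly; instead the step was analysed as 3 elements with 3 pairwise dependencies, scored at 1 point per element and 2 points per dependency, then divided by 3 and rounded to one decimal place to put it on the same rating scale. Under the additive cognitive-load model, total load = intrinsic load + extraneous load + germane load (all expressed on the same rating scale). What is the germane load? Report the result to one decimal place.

Intrinsic (element-interactivity): (3 × 1 + 3 × 2) / 3 = 9 / 3 = 3.0000 → 3.0.
germane load = total − intrinsic − extraneous
             = 8.3 − 3.0 − 3.2 = 2.1.

2.1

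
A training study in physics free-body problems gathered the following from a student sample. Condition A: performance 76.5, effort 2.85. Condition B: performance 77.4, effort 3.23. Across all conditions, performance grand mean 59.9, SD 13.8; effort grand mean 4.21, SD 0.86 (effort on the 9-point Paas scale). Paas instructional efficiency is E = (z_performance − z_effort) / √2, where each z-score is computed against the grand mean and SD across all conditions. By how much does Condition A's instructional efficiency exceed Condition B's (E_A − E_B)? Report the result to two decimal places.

Condition A: z_P = (76.5 − 59.9)/13.8 = 1.2029; z_E = (2.85 − 4.21)/0.86 = -1.5814; E_A = (1.2029 − (-1.5814))/√2 = 1.9688.
Condition B: z_P = (77.4 − 59.9)/13.8 = 1.2681; z_E = (3.23 − 4.21)/0.86 = -1.1395; E_B = (1.2681 − (-1.1395))/√2 = 1.7024.
E_A − E_B = 1.9688 − 1.7024 = 0.2664 ≈ 0.27.

0.27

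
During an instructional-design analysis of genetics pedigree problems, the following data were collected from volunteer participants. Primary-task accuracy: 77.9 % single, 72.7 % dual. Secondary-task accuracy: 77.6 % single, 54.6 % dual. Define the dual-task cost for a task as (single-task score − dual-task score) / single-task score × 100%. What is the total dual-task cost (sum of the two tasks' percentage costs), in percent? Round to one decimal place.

Primary cost = (77.9 − 72.7) / 77.9 × 100% = 6.6752%.
Secondary cost = (77.6 − 54.6) / 77.6 × 100% = 29.6392%.
Total = 6.6752% + 29.6392% = 36.3144% ≈ 36.3%.

36.3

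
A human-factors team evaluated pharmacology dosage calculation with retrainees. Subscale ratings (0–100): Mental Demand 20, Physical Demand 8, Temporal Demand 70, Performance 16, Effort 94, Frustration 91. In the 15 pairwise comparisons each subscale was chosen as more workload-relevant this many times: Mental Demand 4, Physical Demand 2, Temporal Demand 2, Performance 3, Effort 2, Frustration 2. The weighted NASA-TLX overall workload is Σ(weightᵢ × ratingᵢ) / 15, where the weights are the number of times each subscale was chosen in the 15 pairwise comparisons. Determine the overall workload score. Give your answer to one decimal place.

43.6

The tallies are the weights (they sum to 15).
Weighted sum = 4·20 + 2·8 + 2·70 + 3·16 + 2·94 + 2·91
            = 80 + 16 + 140 + 48 + 188 + 182 = 654.
Overall workload = 654 / 15 = 43.6000 ≈ 43.6.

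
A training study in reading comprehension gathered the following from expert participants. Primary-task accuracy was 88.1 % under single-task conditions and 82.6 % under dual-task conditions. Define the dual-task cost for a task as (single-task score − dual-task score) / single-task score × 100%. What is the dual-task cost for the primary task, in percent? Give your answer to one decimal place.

6.2

Cost = (88.1 − 82.6) / 88.1 × 100%
     = 5.5000 / 88.1 × 100% = 6.2429%.
≈ 6.2%.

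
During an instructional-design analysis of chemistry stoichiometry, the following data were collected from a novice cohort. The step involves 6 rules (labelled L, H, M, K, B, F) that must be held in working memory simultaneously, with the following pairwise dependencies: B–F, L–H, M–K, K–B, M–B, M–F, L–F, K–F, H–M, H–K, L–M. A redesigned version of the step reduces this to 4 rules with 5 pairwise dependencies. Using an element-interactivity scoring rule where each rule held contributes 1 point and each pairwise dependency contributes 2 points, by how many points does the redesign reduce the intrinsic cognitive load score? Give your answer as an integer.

14

Original: 6 × 1 + 11 × 2 = 6 + 22 = 28.
Redesigned: 4 × 1 + 5 × 2 = 4 + 10 = 14.
Reduction = 28 − 14 = 14.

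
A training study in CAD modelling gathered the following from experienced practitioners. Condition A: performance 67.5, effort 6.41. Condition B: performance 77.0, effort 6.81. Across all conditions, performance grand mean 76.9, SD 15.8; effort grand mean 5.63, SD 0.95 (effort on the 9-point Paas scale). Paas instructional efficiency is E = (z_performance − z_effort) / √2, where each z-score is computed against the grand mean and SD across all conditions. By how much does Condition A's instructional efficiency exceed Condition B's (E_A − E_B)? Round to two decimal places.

Condition A: z_P = (67.5 − 76.9)/15.8 = -0.5949; z_E = (6.41 − 5.63)/0.95 = 0.8211; E_A = (-0.5949 − 0.8211)/√2 = -1.0013.
Condition B: z_P = (77.0 − 76.9)/15.8 = 0.0063; z_E = (6.81 − 5.63)/0.95 = 1.2421; E_B = (0.0063 − 1.2421)/√2 = -0.8738.
E_A − E_B = -1.0013 − (-0.8738) = -0.1275 ≈ -0.13.

-0.13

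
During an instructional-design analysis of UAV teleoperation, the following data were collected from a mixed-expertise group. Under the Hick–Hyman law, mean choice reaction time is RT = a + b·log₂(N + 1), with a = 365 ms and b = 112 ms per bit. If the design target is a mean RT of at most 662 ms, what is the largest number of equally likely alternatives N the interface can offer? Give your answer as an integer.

Set 365 + 112·log₂(N + 1) ≤ 662.
log₂(N + 1) ≤ (662 − 365) / 112 = 2.6518.
N + 1 ≤ 2^2.6518 = 6.2845.
N ≤ 5.2845, so the largest integer N is 5.

5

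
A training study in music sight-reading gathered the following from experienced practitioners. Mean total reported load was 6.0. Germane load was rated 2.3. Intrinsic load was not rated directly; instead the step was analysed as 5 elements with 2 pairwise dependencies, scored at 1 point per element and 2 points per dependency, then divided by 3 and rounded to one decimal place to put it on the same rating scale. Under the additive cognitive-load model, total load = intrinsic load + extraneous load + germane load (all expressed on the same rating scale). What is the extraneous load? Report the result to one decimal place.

0.7

Intrinsic (element-interactivity): (5 × 1 + 2 × 2) / 3 = 9 / 3 = 3.0000 → 3.0.
extraneous load = total − intrinsic − germane
             = 6.0 − 3.0 − 2.3 = 0.7.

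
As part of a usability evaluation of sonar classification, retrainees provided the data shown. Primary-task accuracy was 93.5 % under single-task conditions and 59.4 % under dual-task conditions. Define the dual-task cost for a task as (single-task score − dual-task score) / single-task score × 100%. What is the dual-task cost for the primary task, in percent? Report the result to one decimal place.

Cost = (93.5 − 59.4) / 93.5 × 100%
     = 34.1000 / 93.5 × 100% = 36.4706%.
≈ 36.5%.

36.5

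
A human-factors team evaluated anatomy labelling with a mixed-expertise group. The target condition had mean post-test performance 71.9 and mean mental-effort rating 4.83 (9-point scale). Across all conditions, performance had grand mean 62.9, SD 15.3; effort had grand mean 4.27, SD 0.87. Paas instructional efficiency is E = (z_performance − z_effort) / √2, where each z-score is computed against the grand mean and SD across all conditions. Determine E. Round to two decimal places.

z_performance = (71.9 − 62.9) / 15.3 = 9.0000 / 15.3 = 0.5882.
z_effort = (4.83 − 4.27) / 0.87 = 0.5600 / 0.87 = 0.6437.
z_P − z_E = 0.5882 − 0.6437 = -0.0555.
E = -0.0555 / √2 = -0.0555 / 1.41421 = -0.0392 ≈ -0.04.

-0.04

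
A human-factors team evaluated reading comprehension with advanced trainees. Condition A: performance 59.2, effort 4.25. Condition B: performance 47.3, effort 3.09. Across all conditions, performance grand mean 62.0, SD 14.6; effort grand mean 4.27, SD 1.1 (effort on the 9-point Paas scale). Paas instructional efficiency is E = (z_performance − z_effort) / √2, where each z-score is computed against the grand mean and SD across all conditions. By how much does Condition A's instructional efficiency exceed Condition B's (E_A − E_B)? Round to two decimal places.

-0.17

Condition A: z_P = (59.2 − 62.0)/14.6 = -0.1918; z_E = (4.25 − 4.27)/1.1 = -0.0182; E_A = (-0.1918 − (-0.0182))/√2 = -0.1228.
Condition B: z_P = (47.3 − 62.0)/14.6 = -1.0068; z_E = (3.09 − 4.27)/1.1 = -1.0727; E_B = (-1.0068 − (-1.0727))/√2 = 0.0466.
E_A − E_B = -0.1228 − 0.0466 = -0.1694 ≈ -0.17.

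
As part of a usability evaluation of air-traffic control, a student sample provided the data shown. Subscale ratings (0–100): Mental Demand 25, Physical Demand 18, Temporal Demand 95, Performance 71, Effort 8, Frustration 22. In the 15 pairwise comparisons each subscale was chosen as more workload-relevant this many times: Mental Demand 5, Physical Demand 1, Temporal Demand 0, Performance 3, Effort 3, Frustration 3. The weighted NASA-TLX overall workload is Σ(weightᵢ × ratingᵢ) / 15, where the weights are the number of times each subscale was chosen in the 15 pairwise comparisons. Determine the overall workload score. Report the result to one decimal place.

29.7

The tallies are the weights (they sum to 15).
Weighted sum = 5·25 + 1·18 + 0·95 + 3·71 + 3·8 + 3·22
            = 125 + 18 + 0 + 213 + 24 + 66 = 446.
Overall workload = 446 / 15 = 29.7333 ≈ 29.7.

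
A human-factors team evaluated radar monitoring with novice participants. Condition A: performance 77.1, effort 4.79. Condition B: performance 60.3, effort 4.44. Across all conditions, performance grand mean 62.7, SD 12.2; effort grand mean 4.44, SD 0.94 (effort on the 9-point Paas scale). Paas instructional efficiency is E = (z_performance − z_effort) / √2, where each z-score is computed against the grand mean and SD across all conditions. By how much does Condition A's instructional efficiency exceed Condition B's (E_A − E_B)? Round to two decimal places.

0.71

Condition A: z_P = (77.1 − 62.7)/12.2 = 1.1803; z_E = (4.79 − 4.44)/0.94 = 0.3723; E_A = (1.1803 − 0.3723)/√2 = 0.5713.
Condition B: z_P = (60.3 − 62.7)/12.2 = -0.1967; z_E = (4.44 − 4.44)/0.94 = 0.0000; E_B = (-0.1967 − 0.0000)/√2 = -0.1391.
E_A − E_B = 0.5713 − (-0.1391) = 0.7104 ≈ 0.71.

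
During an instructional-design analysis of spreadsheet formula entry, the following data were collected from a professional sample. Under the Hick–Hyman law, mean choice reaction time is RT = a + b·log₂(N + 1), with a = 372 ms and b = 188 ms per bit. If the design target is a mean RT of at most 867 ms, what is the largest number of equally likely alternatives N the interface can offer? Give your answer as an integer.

5

Set 372 + 188·log₂(N + 1) ≤ 867.
log₂(N + 1) ≤ (867 − 372) / 188 = 2.6330.
N + 1 ≤ 2^2.6330 = 6.2031.
N ≤ 5.2031, so the largest integer N is 5.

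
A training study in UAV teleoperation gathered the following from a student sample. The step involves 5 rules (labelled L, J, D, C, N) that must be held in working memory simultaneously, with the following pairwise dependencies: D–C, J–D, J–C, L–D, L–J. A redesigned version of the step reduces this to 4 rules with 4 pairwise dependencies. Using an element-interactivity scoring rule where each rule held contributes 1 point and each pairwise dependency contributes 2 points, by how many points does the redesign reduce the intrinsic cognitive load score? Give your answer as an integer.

Original: 5 × 1 + 5 × 2 = 5 + 10 = 15.
Redesigned: 4 × 1 + 4 × 2 = 4 + 8 = 12.
Reduction = 15 − 12 = 3.

3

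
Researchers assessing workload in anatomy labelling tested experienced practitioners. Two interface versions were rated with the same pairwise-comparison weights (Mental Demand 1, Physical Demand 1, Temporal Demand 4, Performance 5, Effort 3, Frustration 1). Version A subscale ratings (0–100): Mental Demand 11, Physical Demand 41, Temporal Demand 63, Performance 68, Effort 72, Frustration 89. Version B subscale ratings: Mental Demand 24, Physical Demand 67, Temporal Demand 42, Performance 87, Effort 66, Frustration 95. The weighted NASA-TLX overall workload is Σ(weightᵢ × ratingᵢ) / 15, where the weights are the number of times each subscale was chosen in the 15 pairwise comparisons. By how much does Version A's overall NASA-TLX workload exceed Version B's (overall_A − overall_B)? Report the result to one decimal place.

Version A weighted sum = 1·11 + 1·41 + 4·63 + 5·68 + 3·72 + 1·89 = 11 + 41 + 252 + 340 + 216 + 89 = 949; overall_A = 949/15 = 63.2667.
Version B weighted sum = 1·24 + 1·67 + 4·42 + 5·87 + 3·66 + 1·95 = 24 + 67 + 168 + 435 + 198 + 95 = 987; overall_B = 987/15 = 65.8000.
Difference = 63.2667 − 65.8000 = -2.5333 ≈ -2.5.

-2.5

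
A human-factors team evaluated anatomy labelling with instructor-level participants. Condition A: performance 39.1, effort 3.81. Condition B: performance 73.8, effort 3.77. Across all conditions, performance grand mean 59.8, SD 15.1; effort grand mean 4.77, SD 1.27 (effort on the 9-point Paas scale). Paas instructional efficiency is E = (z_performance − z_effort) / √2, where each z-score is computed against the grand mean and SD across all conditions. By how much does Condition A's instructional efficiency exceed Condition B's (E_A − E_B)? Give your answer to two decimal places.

-1.65

Condition A: z_P = (39.1 − 59.8)/15.1 = -1.3709; z_E = (3.81 − 4.77)/1.27 = -0.7559; E_A = (-1.3709 − (-0.7559))/√2 = -0.4349.
Condition B: z_P = (73.8 − 59.8)/15.1 = 0.9272; z_E = (3.77 − 4.77)/1.27 = -0.7874; E_B = (0.9272 − (-0.7874))/√2 = 1.2124.
E_A − E_B = -0.4349 − 1.2124 = -1.6473 ≈ -1.65.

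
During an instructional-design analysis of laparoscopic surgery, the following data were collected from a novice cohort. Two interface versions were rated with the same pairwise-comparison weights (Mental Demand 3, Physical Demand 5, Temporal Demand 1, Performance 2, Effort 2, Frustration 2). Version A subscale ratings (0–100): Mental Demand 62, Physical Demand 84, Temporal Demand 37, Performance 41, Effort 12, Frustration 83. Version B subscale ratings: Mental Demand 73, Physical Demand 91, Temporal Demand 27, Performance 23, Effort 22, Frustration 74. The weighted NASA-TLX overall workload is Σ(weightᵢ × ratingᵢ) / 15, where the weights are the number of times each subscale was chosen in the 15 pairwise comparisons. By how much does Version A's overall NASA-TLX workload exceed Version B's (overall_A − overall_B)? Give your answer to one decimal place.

Version A weighted sum = 3·62 + 5·84 + 1·37 + 2·41 + 2·12 + 2·83 = 186 + 420 + 37 + 82 + 24 + 166 = 915; overall_A = 915/15 = 61.0000.
Version B weighted sum = 3·73 + 5·91 + 1·27 + 2·23 + 2·22 + 2·74 = 219 + 455 + 27 + 46 + 44 + 148 = 939; overall_B = 939/15 = 62.6000.
Difference = 61.0000 − 62.6000 = -1.6000 ≈ -1.6.

-1.6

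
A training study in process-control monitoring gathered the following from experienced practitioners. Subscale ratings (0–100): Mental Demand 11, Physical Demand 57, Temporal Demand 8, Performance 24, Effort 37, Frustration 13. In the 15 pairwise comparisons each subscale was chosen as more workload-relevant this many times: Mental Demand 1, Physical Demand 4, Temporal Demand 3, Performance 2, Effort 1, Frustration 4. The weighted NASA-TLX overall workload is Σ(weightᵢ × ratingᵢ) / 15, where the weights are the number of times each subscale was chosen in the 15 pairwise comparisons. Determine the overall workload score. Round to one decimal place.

The tallies are the weights (they sum to 15).
Weighted sum = 1·11 + 4·57 + 3·8 + 2·24 + 1·37 + 4·13
            = 11 + 228 + 24 + 48 + 37 + 52 = 400.
Overall workload = 400 / 15 = 26.6667 ≈ 26.7.

26.7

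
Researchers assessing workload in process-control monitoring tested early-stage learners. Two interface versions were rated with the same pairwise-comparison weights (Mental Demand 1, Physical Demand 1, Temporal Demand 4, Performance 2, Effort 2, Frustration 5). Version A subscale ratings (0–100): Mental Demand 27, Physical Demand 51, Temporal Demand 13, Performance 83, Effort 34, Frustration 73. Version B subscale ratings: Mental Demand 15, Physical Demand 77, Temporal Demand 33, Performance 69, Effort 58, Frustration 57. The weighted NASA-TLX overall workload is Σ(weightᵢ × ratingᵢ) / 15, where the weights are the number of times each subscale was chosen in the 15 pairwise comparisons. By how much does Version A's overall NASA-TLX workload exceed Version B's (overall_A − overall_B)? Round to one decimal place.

-2.3

Version A weighted sum = 1·27 + 1·51 + 4·13 + 2·83 + 2·34 + 5·73 = 27 + 51 + 52 + 166 + 68 + 365 = 729; overall_A = 729/15 = 48.6000.
Version B weighted sum = 1·15 + 1·77 + 4·33 + 2·69 + 2·58 + 5·57 = 15 + 77 + 132 + 138 + 116 + 285 = 763; overall_B = 763/15 = 50.8667.
Difference = 48.6000 − 50.8667 = -2.2667 ≈ -2.3.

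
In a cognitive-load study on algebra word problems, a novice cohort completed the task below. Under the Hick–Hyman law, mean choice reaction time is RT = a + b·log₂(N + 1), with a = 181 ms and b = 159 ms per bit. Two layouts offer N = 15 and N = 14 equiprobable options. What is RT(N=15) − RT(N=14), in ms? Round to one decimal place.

RT(15) = 181 + 159·log₂(16) = 181 + 159·4.0000 = 817.0000 ms.
RT(14) = 181 + 159·log₂(15) = 181 + 159·3.9069 = 802.1971 ms.
Difference = 817.0000 − 802.1971 = 14.8029 ≈ 14.8 ms.

14.8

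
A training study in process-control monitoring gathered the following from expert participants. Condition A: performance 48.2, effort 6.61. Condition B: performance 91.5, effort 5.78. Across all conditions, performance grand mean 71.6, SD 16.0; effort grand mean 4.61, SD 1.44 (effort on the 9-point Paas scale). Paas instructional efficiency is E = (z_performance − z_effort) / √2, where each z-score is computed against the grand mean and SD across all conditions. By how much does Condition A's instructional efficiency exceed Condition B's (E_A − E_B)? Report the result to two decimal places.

-2.32

Condition A: z_P = (48.2 − 71.6)/16.0 = -1.4625; z_E = (6.61 − 4.61)/1.44 = 1.3889; E_A = (-1.4625 − 1.3889)/√2 = -2.0162.
Condition B: z_P = (91.5 − 71.6)/16.0 = 1.2438; z_E = (5.78 − 4.61)/1.44 = 0.8125; E_B = (1.2438 − 0.8125)/√2 = 0.3050.
E_A − E_B = -2.0162 − 0.3050 = -2.3212 ≈ -2.32.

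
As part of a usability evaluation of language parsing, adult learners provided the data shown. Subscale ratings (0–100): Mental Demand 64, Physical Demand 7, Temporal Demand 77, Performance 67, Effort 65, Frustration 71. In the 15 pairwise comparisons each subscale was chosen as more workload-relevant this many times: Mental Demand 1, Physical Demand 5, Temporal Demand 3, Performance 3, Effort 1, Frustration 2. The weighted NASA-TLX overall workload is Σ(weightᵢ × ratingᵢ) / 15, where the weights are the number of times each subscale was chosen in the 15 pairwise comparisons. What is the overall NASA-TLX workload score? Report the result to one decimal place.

The tallies are the weights (they sum to 15).
Weighted sum = 1·64 + 5·7 + 3·77 + 3·67 + 1·65 + 2·71
            = 64 + 35 + 231 + 201 + 65 + 142 = 738.
Overall workload = 738 / 15 = 49.2000 ≈ 49.2.

49.2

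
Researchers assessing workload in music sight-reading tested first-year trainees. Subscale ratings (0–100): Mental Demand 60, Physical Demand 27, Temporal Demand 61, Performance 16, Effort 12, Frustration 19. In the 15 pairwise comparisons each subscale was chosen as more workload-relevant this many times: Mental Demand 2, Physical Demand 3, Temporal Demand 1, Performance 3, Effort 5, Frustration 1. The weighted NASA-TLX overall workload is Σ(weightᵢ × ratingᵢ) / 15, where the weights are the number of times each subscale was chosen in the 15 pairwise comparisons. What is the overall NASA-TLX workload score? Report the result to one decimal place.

25.9

The tallies are the weights (they sum to 15).
Weighted sum = 2·60 + 3·27 + 1·61 + 3·16 + 5·12 + 1·19
            = 120 + 81 + 61 + 48 + 60 + 19 = 389.
Overall workload = 389 / 15 = 25.9333 ≈ 25.9.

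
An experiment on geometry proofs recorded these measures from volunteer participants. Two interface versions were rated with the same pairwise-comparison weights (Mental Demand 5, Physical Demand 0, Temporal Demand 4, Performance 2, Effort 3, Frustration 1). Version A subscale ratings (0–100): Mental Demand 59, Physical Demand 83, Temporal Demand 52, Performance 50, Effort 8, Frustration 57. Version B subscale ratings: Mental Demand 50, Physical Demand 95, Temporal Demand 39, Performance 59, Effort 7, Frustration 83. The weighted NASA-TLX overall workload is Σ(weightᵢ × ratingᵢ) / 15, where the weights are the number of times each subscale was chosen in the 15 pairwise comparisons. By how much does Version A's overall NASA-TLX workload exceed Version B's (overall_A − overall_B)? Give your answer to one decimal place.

Version A weighted sum = 5·59 + 0·83 + 4·52 + 2·50 + 3·8 + 1·57 = 295 + 0 + 208 + 100 + 24 + 57 = 684; overall_A = 684/15 = 45.6000.
Version B weighted sum = 5·50 + 0·95 + 4·39 + 2·59 + 3·7 + 1·83 = 250 + 0 + 156 + 118 + 21 + 83 = 628; overall_B = 628/15 = 41.8667.
Difference = 45.6000 − 41.8667 = 3.7333 ≈ 3.7.

3.7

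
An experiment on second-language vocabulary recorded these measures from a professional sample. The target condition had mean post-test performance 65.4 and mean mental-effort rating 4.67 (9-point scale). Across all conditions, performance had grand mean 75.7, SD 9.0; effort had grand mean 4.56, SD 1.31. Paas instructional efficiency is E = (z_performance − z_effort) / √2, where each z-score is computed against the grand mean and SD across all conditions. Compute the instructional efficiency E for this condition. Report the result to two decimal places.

z_performance = (65.4 − 75.7) / 9.0 = -10.3000 / 9.0 = -1.1444.
z_effort = (4.67 − 4.56) / 1.31 = 0.1100 / 1.31 = 0.0840.
z_P − z_E = -1.1444 − 0.0840 = -1.2284.
E = -1.2284 / √2 = -1.2284 / 1.41421 = -0.8686 ≈ -0.87.

-0.87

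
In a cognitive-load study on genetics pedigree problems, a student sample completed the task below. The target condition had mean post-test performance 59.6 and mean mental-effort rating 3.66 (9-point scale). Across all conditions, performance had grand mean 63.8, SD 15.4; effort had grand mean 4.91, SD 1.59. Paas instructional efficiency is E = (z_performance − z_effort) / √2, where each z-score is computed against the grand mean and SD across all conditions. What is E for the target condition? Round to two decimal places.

z_performance = (59.6 − 63.8) / 15.4 = -4.2000 / 15.4 = -0.2727.
z_effort = (3.66 − 4.91) / 1.59 = -1.2500 / 1.59 = -0.7862.
z_P − z_E = -0.2727 − (-0.7862) = 0.5135.
E = 0.5135 / √2 = 0.5135 / 1.41421 = 0.3631 ≈ 0.36.

0.36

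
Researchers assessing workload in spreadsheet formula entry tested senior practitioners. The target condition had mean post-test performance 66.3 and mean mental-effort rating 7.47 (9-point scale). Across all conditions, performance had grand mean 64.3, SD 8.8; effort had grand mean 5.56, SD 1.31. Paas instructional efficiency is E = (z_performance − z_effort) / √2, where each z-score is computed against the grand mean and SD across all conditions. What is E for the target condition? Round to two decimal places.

z_performance = (66.3 − 64.3) / 8.8 = 2.0000 / 8.8 = 0.2273.
z_effort = (7.47 − 5.56) / 1.31 = 1.9100 / 1.31 = 1.4580.
z_P − z_E = 0.2273 − 1.4580 = -1.2307.
E = -1.2307 / √2 = -1.2307 / 1.41421 = -0.8702 ≈ -0.87.

-0.87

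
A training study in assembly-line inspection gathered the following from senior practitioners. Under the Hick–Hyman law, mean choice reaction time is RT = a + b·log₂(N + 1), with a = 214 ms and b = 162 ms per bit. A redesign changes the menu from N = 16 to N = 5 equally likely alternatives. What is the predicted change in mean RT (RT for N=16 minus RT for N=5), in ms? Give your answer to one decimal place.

RT(16) = 214 + 162·log₂(17) = 214 + 162·4.0875 = 876.1750 ms.
RT(5) = 214 + 162·log₂(6) = 214 + 162·2.5850 = 632.7700 ms.
Difference = 876.1750 − 632.7700 = 243.4050 ≈ 243.4 ms.

243.4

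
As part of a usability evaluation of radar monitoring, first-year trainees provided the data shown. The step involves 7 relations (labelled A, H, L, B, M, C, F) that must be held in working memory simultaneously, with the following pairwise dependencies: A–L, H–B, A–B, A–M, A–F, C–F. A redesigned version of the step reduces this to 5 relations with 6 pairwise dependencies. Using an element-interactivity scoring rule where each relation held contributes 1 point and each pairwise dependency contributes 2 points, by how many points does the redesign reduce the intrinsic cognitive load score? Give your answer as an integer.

2

Original: 7 × 1 + 6 × 2 = 7 + 12 = 19.
Redesigned: 5 × 1 + 6 × 2 = 5 + 12 = 17.
Reduction = 19 − 17 = 2.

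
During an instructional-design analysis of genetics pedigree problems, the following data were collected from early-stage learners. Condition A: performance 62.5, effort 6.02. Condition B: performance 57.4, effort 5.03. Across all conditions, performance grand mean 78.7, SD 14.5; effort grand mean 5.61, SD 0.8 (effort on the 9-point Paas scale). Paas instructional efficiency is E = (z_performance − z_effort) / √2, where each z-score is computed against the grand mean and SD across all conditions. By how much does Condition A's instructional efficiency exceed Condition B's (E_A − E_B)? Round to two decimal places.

Condition A: z_P = (62.5 − 78.7)/14.5 = -1.1172; z_E = (6.02 − 5.61)/0.8 = 0.5125; E_A = (-1.1172 − 0.5125)/√2 = -1.1524.
Condition B: z_P = (57.4 − 78.7)/14.5 = -1.4690; z_E = (5.03 − 5.61)/0.8 = -0.7250; E_B = (-1.4690 − (-0.7250))/√2 = -0.5261.
E_A − E_B = -1.1524 − (-0.5261) = -0.6263 ≈ -0.63.

-0.63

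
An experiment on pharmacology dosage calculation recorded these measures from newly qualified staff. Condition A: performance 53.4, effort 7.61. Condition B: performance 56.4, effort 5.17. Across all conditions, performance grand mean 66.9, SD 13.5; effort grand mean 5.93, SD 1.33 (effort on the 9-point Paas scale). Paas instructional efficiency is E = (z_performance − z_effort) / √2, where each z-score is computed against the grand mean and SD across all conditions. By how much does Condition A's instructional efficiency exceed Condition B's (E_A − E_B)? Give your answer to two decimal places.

Condition A: z_P = (53.4 − 66.9)/13.5 = -1.0000; z_E = (7.61 − 5.93)/1.33 = 1.2632; E_A = (-1.0000 − 1.2632)/√2 = -1.6003.
Condition B: z_P = (56.4 − 66.9)/13.5 = -0.7778; z_E = (5.17 − 5.93)/1.33 = -0.5714; E_B = (-0.7778 − (-0.5714))/√2 = -0.1459.
E_A − E_B = -1.6003 − (-0.1459) = -1.4544 ≈ -1.45.

-1.45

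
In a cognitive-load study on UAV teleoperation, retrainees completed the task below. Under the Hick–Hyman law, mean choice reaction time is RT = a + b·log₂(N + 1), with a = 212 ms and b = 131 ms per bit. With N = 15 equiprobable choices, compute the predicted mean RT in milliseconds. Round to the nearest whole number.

736

log₂(15 + 1) = log₂(16) = 4.0000.
RT = 212 + 131 × 4.0000 = 212 + 524.0000 = 736.0000 ms.
≈ 736 ms.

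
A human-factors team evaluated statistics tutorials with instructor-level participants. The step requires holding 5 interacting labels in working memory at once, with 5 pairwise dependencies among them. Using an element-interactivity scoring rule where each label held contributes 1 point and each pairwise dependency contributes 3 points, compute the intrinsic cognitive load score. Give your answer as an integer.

Element contribution: 5 × 1 = 5.
Interaction contribution: 5 × 3 = 15.
Intrinsic load = 5 + 15 = 20.

20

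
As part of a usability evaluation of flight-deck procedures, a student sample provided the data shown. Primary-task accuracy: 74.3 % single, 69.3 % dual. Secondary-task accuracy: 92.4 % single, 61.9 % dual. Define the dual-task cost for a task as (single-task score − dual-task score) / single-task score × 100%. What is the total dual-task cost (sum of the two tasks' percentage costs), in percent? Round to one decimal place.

39.7

Primary cost = (74.3 − 69.3) / 74.3 × 100% = 6.7295%.
Secondary cost = (92.4 − 61.9) / 92.4 × 100% = 33.0087%.
Total = 6.7295% + 33.0087% = 39.7382% ≈ 39.7%.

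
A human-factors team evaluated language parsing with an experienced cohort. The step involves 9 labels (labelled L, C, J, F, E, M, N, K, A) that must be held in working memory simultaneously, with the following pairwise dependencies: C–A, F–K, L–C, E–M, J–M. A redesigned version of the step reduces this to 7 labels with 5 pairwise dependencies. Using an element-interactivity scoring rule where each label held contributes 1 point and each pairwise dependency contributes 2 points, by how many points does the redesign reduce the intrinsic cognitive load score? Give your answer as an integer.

Original: 9 × 1 + 5 × 2 = 9 + 10 = 19.
Redesigned: 7 × 1 + 5 × 2 = 7 + 10 = 17.
Reduction = 19 − 17 = 2.

2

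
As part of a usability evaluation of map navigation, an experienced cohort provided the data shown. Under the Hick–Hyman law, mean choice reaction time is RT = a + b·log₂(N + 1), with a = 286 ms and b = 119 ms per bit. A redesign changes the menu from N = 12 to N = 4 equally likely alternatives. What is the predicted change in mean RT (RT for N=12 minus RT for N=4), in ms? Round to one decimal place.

164.0

RT(12) = 286 + 119·log₂(13) = 286 + 119·3.7004 = 726.3476 ms.
RT(4) = 286 + 119·log₂(5) = 286 + 119·2.3219 = 562.3061 ms.
Difference = 726.3476 − 562.3061 = 164.0415 ≈ 164.0 ms.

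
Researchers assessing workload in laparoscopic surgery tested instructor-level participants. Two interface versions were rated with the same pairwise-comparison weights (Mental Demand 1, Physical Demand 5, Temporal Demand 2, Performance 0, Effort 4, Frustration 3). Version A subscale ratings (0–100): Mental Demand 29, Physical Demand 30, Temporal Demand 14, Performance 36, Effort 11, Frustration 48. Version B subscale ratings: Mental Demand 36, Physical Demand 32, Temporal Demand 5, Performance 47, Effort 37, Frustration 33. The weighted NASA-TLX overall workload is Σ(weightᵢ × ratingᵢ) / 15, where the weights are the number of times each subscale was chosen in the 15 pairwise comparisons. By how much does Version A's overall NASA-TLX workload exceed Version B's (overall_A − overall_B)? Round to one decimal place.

Version A weighted sum = 1·29 + 5·30 + 2·14 + 0·36 + 4·11 + 3·48 = 29 + 150 + 28 + 0 + 44 + 144 = 395; overall_A = 395/15 = 26.3333.
Version B weighted sum = 1·36 + 5·32 + 2·5 + 0·47 + 4·37 + 3·33 = 36 + 160 + 10 + 0 + 148 + 99 = 453; overall_B = 453/15 = 30.2000.
Difference = 26.3333 − 30.2000 = -3.8667 ≈ -3.9.

-3.9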